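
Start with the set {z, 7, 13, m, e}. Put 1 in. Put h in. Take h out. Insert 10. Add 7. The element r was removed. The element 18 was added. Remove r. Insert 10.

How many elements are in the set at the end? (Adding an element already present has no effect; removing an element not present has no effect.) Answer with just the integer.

Tracking the set through each operation:
Start: {13, 7, e, m, z}
Event 1 (add 1): added. Set: {1, 13, 7, e, m, z}
Event 2 (add h): added. Set: {1, 13, 7, e, h, m, z}
Event 3 (remove h): removed. Set: {1, 13, 7, e, m, z}
Event 4 (add 10): added. Set: {1, 10, 13, 7, e, m, z}
Event 5 (add 7): already present, no change. Set: {1, 10, 13, 7, e, m, z}
Event 6 (remove r): not present, no change. Set: {1, 10, 13, 7, e, m, z}
Event 7 (add 18): added. Set: {1, 10, 13, 18, 7, e, m, z}
Event 8 (remove r): not present, no change. Set: {1, 10, 13, 18, 7, e, m, z}
Event 9 (add 10): already present, no change. Set: {1, 10, 13, 18, 7, e, m, z}

Final set: {1, 10, 13, 18, 7, e, m, z} (size 8)

Answer: 8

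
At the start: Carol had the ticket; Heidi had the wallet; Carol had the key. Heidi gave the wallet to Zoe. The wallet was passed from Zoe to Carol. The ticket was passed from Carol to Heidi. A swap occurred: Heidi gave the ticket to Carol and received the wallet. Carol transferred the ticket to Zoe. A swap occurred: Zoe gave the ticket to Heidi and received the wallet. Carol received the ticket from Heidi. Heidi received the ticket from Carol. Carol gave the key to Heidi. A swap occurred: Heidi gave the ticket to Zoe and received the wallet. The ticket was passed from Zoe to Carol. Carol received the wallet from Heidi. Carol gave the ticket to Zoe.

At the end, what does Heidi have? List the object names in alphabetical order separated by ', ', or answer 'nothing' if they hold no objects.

Answer: key

Derivation:
Tracking all object holders:
Start: ticket:Carol, wallet:Heidi, key:Carol
Event 1 (give wallet: Heidi -> Zoe). State: ticket:Carol, wallet:Zoe, key:Carol
Event 2 (give wallet: Zoe -> Carol). State: ticket:Carol, wallet:Carol, key:Carol
Event 3 (give ticket: Carol -> Heidi). State: ticket:Heidi, wallet:Carol, key:Carol
Event 4 (swap ticket<->wallet: now ticket:Carol, wallet:Heidi). State: ticket:Carol, wallet:Heidi, key:Carol
Event 5 (give ticket: Carol -> Zoe). State: ticket:Zoe, wallet:Heidi, key:Carol
Event 6 (swap ticket<->wallet: now ticket:Heidi, wallet:Zoe). State: ticket:Heidi, wallet:Zoe, key:Carol
Event 7 (give ticket: Heidi -> Carol). State: ticket:Carol, wallet:Zoe, key:Carol
Event 8 (give ticket: Carol -> Heidi). State: ticket:Heidi, wallet:Zoe, key:Carol
Event 9 (give key: Carol -> Heidi). State: ticket:Heidi, wallet:Zoe, key:Heidi
Event 10 (swap ticket<->wallet: now ticket:Zoe, wallet:Heidi). State: ticket:Zoe, wallet:Heidi, key:Heidi
Event 11 (give ticket: Zoe -> Carol). State: ticket:Carol, wallet:Heidi, key:Heidi
Event 12 (give wallet: Heidi -> Carol). State: ticket:Carol, wallet:Carol, key:Heidi
Event 13 (give ticket: Carol -> Zoe). State: ticket:Zoe, wallet:Carol, key:Heidi

Final state: ticket:Zoe, wallet:Carol, key:Heidi
Heidi holds: key.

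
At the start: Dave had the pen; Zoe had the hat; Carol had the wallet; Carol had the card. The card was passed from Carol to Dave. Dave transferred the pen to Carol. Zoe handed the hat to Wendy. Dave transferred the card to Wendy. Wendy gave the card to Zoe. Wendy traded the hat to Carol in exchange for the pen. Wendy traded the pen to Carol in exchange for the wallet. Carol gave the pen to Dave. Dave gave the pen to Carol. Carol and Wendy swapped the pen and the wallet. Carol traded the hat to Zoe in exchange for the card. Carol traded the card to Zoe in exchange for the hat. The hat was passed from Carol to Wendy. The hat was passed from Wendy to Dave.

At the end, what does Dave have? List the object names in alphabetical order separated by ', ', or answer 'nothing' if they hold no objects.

Tracking all object holders:
Start: pen:Dave, hat:Zoe, wallet:Carol, card:Carol
Event 1 (give card: Carol -> Dave). State: pen:Dave, hat:Zoe, wallet:Carol, card:Dave
Event 2 (give pen: Dave -> Carol). State: pen:Carol, hat:Zoe, wallet:Carol, card:Dave
Event 3 (give hat: Zoe -> Wendy). State: pen:Carol, hat:Wendy, wallet:Carol, card:Dave
Event 4 (give card: Dave -> Wendy). State: pen:Carol, hat:Wendy, wallet:Carol, card:Wendy
Event 5 (give card: Wendy -> Zoe). State: pen:Carol, hat:Wendy, wallet:Carol, card:Zoe
Event 6 (swap hat<->pen: now hat:Carol, pen:Wendy). State: pen:Wendy, hat:Carol, wallet:Carol, card:Zoe
Event 7 (swap pen<->wallet: now pen:Carol, wallet:Wendy). State: pen:Carol, hat:Carol, wallet:Wendy, card:Zoe
Event 8 (give pen: Carol -> Dave). State: pen:Dave, hat:Carol, wallet:Wendy, card:Zoe
Event 9 (give pen: Dave -> Carol). State: pen:Carol, hat:Carol, wallet:Wendy, card:Zoe
Event 10 (swap pen<->wallet: now pen:Wendy, wallet:Carol). State: pen:Wendy, hat:Carol, wallet:Carol, card:Zoe
Event 11 (swap hat<->card: now hat:Zoe, card:Carol). State: pen:Wendy, hat:Zoe, wallet:Carol, card:Carol
Event 12 (swap card<->hat: now card:Zoe, hat:Carol). State: pen:Wendy, hat:Carol, wallet:Carol, card:Zoe
Event 13 (give hat: Carol -> Wendy). State: pen:Wendy, hat:Wendy, wallet:Carol, card:Zoe
Event 14 (give hat: Wendy -> Dave). State: pen:Wendy, hat:Dave, wallet:Carol, card:Zoe

Final state: pen:Wendy, hat:Dave, wallet:Carol, card:Zoe
Dave holds: hat.

Answer: hat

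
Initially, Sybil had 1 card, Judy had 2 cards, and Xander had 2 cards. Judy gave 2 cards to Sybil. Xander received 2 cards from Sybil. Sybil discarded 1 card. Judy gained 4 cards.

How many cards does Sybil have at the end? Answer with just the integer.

Tracking counts step by step:
Start: Sybil=1, Judy=2, Xander=2
Event 1 (Judy -> Sybil, 2): Judy: 2 -> 0, Sybil: 1 -> 3. State: Sybil=3, Judy=0, Xander=2
Event 2 (Sybil -> Xander, 2): Sybil: 3 -> 1, Xander: 2 -> 4. State: Sybil=1, Judy=0, Xander=4
Event 3 (Sybil -1): Sybil: 1 -> 0. State: Sybil=0, Judy=0, Xander=4
Event 4 (Judy +4): Judy: 0 -> 4. State: Sybil=0, Judy=4, Xander=4

Sybil's final count: 0

Answer: 0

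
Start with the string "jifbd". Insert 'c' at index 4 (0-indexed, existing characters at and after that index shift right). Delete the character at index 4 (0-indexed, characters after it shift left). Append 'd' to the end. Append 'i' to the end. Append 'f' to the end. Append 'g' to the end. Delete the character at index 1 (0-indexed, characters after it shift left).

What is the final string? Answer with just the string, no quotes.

Applying each edit step by step:
Start: "jifbd"
Op 1 (insert 'c' at idx 4): "jifbd" -> "jifbcd"
Op 2 (delete idx 4 = 'c'): "jifbcd" -> "jifbd"
Op 3 (append 'd'): "jifbd" -> "jifbdd"
Op 4 (append 'i'): "jifbdd" -> "jifbddi"
Op 5 (append 'f'): "jifbddi" -> "jifbddif"
Op 6 (append 'g'): "jifbddif" -> "jifbddifg"
Op 7 (delete idx 1 = 'i'): "jifbddifg" -> "jfbddifg"

Answer: jfbddifg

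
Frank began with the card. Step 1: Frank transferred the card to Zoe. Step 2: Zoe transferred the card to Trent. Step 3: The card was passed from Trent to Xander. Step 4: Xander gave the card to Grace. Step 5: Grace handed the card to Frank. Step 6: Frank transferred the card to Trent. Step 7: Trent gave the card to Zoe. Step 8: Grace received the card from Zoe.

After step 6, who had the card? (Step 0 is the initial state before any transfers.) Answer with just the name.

Answer: Trent

Derivation:
Tracking the card holder through step 6:
After step 0 (start): Frank
After step 1: Zoe
After step 2: Trent
After step 3: Xander
After step 4: Grace
After step 5: Frank
After step 6: Trent

At step 6, the holder is Trent.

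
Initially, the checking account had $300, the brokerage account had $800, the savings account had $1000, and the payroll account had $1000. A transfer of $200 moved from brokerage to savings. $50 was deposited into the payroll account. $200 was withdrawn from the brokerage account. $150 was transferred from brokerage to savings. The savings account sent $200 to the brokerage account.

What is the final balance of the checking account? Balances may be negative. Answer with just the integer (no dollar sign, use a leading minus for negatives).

Answer: 300

Derivation:
Tracking account balances step by step:
Start: checking=300, brokerage=800, savings=1000, payroll=1000
Event 1 (transfer 200 brokerage -> savings): brokerage: 800 - 200 = 600, savings: 1000 + 200 = 1200. Balances: checking=300, brokerage=600, savings=1200, payroll=1000
Event 2 (deposit 50 to payroll): payroll: 1000 + 50 = 1050. Balances: checking=300, brokerage=600, savings=1200, payroll=1050
Event 3 (withdraw 200 from brokerage): brokerage: 600 - 200 = 400. Balances: checking=300, brokerage=400, savings=1200, payroll=1050
Event 4 (transfer 150 brokerage -> savings): brokerage: 400 - 150 = 250, savings: 1200 + 150 = 1350. Balances: checking=300, brokerage=250, savings=1350, payroll=1050
Event 5 (transfer 200 savings -> brokerage): savings: 1350 - 200 = 1150, brokerage: 250 + 200 = 450. Balances: checking=300, brokerage=450, savings=1150, payroll=1050

Final balance of checking: 300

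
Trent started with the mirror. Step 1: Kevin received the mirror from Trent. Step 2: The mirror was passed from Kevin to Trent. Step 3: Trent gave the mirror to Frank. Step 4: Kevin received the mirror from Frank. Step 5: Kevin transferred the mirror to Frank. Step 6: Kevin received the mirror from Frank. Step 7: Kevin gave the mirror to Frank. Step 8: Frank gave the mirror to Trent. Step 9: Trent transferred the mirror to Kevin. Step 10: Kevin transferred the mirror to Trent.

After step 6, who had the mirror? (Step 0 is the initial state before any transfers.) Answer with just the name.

Answer: Kevin

Derivation:
Tracking the mirror holder through step 6:
After step 0 (start): Trent
After step 1: Kevin
After step 2: Trent
After step 3: Frank
After step 4: Kevin
After step 5: Frank
After step 6: Kevin

At step 6, the holder is Kevin.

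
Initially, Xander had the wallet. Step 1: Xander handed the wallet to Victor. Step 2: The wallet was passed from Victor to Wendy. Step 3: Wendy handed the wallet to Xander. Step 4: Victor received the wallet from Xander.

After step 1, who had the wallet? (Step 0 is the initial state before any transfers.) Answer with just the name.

Tracking the wallet holder through step 1:
After step 0 (start): Xander
After step 1: Victor

At step 1, the holder is Victor.

Answer: Victor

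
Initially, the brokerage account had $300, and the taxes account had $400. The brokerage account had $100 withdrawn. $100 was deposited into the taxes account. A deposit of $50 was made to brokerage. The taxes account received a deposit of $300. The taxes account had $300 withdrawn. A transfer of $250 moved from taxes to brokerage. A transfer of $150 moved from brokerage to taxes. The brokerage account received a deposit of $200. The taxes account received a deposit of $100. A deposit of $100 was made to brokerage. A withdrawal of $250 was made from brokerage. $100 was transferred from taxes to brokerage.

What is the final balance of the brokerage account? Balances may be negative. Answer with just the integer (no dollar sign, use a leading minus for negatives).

Tracking account balances step by step:
Start: brokerage=300, taxes=400
Event 1 (withdraw 100 from brokerage): brokerage: 300 - 100 = 200. Balances: brokerage=200, taxes=400
Event 2 (deposit 100 to taxes): taxes: 400 + 100 = 500. Balances: brokerage=200, taxes=500
Event 3 (deposit 50 to brokerage): brokerage: 200 + 50 = 250. Balances: brokerage=250, taxes=500
Event 4 (deposit 300 to taxes): taxes: 500 + 300 = 800. Balances: brokerage=250, taxes=800
Event 5 (withdraw 300 from taxes): taxes: 800 - 300 = 500. Balances: brokerage=250, taxes=500
Event 6 (transfer 250 taxes -> brokerage): taxes: 500 - 250 = 250, brokerage: 250 + 250 = 500. Balances: brokerage=500, taxes=250
Event 7 (transfer 150 brokerage -> taxes): brokerage: 500 - 150 = 350, taxes: 250 + 150 = 400. Balances: brokerage=350, taxes=400
Event 8 (deposit 200 to brokerage): brokerage: 350 + 200 = 550. Balances: brokerage=550, taxes=400
Event 9 (deposit 100 to taxes): taxes: 400 + 100 = 500. Balances: brokerage=550, taxes=500
Event 10 (deposit 100 to brokerage): brokerage: 550 + 100 = 650. Balances: brokerage=650, taxes=500
Event 11 (withdraw 250 from brokerage): brokerage: 650 - 250 = 400. Balances: brokerage=400, taxes=500
Event 12 (transfer 100 taxes -> brokerage): taxes: 500 - 100 = 400, brokerage: 400 + 100 = 500. Balances: brokerage=500, taxes=400

Final balance of brokerage: 500

Answer: 500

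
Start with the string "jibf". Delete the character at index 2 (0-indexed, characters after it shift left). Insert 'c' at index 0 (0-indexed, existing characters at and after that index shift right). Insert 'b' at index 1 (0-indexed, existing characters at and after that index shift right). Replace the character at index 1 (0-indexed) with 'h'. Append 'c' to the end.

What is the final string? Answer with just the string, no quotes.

Applying each edit step by step:
Start: "jibf"
Op 1 (delete idx 2 = 'b'): "jibf" -> "jif"
Op 2 (insert 'c' at idx 0): "jif" -> "cjif"
Op 3 (insert 'b' at idx 1): "cjif" -> "cbjif"
Op 4 (replace idx 1: 'b' -> 'h'): "cbjif" -> "chjif"
Op 5 (append 'c'): "chjif" -> "chjifc"

Answer: chjifc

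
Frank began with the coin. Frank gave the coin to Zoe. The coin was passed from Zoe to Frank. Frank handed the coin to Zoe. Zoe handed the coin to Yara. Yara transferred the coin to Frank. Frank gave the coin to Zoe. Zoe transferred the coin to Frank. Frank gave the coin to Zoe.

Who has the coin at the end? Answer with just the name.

Tracking the coin through each event:
Start: Frank has the coin.
After event 1: Zoe has the coin.
After event 2: Frank has the coin.
After event 3: Zoe has the coin.
After event 4: Yara has the coin.
After event 5: Frank has the coin.
After event 6: Zoe has the coin.
After event 7: Frank has the coin.
After event 8: Zoe has the coin.

Answer: Zoe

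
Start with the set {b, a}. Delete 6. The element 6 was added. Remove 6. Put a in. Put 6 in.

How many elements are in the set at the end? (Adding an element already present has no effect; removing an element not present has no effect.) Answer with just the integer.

Tracking the set through each operation:
Start: {a, b}
Event 1 (remove 6): not present, no change. Set: {a, b}
Event 2 (add 6): added. Set: {6, a, b}
Event 3 (remove 6): removed. Set: {a, b}
Event 4 (add a): already present, no change. Set: {a, b}
Event 5 (add 6): added. Set: {6, a, b}

Final set: {6, a, b} (size 3)

Answer: 3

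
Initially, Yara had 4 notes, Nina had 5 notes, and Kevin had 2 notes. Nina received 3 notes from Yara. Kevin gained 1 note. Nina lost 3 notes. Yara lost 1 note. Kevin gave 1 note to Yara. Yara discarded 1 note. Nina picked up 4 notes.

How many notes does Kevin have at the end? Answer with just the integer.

Answer: 2

Derivation:
Tracking counts step by step:
Start: Yara=4, Nina=5, Kevin=2
Event 1 (Yara -> Nina, 3): Yara: 4 -> 1, Nina: 5 -> 8. State: Yara=1, Nina=8, Kevin=2
Event 2 (Kevin +1): Kevin: 2 -> 3. State: Yara=1, Nina=8, Kevin=3
Event 3 (Nina -3): Nina: 8 -> 5. State: Yara=1, Nina=5, Kevin=3
Event 4 (Yara -1): Yara: 1 -> 0. State: Yara=0, Nina=5, Kevin=3
Event 5 (Kevin -> Yara, 1): Kevin: 3 -> 2, Yara: 0 -> 1. State: Yara=1, Nina=5, Kevin=2
Event 6 (Yara -1): Yara: 1 -> 0. State: Yara=0, Nina=5, Kevin=2
Event 7 (Nina +4): Nina: 5 -> 9. State: Yara=0, Nina=9, Kevin=2

Kevin's final count: 2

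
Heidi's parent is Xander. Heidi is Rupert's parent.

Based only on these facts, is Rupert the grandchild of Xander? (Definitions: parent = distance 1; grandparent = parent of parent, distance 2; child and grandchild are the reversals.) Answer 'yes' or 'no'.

Reconstructing the parent chain from the given facts:
  Xander -> Heidi -> Rupert
(each arrow means 'parent of the next')
Positions in the chain (0 = top):
  position of Xander: 0
  position of Heidi: 1
  position of Rupert: 2

Rupert is at position 2, Xander is at position 0; signed distance (j - i) = -2.
'grandchild' requires j - i = -2. Actual distance is -2, so the relation HOLDS.

Answer: yes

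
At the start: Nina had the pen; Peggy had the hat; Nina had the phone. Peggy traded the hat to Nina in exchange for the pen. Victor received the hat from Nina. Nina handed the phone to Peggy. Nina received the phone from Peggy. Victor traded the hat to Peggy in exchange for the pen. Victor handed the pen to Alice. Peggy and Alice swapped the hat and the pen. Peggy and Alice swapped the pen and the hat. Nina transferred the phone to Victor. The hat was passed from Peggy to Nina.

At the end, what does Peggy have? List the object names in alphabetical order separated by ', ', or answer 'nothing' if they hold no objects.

Answer: nothing

Derivation:
Tracking all object holders:
Start: pen:Nina, hat:Peggy, phone:Nina
Event 1 (swap hat<->pen: now hat:Nina, pen:Peggy). State: pen:Peggy, hat:Nina, phone:Nina
Event 2 (give hat: Nina -> Victor). State: pen:Peggy, hat:Victor, phone:Nina
Event 3 (give phone: Nina -> Peggy). State: pen:Peggy, hat:Victor, phone:Peggy
Event 4 (give phone: Peggy -> Nina). State: pen:Peggy, hat:Victor, phone:Nina
Event 5 (swap hat<->pen: now hat:Peggy, pen:Victor). State: pen:Victor, hat:Peggy, phone:Nina
Event 6 (give pen: Victor -> Alice). State: pen:Alice, hat:Peggy, phone:Nina
Event 7 (swap hat<->pen: now hat:Alice, pen:Peggy). State: pen:Peggy, hat:Alice, phone:Nina
Event 8 (swap pen<->hat: now pen:Alice, hat:Peggy). State: pen:Alice, hat:Peggy, phone:Nina
Event 9 (give phone: Nina -> Victor). State: pen:Alice, hat:Peggy, phone:Victor
Event 10 (give hat: Peggy -> Nina). State: pen:Alice, hat:Nina, phone:Victor

Final state: pen:Alice, hat:Nina, phone:Victor
Peggy holds: (nothing).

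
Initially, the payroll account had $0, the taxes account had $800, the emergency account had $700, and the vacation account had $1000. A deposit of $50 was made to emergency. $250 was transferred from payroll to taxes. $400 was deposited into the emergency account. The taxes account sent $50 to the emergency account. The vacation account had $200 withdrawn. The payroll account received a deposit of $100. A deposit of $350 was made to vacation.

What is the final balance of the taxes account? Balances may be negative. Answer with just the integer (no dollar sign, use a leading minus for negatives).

Answer: 1000

Derivation:
Tracking account balances step by step:
Start: payroll=0, taxes=800, emergency=700, vacation=1000
Event 1 (deposit 50 to emergency): emergency: 700 + 50 = 750. Balances: payroll=0, taxes=800, emergency=750, vacation=1000
Event 2 (transfer 250 payroll -> taxes): payroll: 0 - 250 = -250, taxes: 800 + 250 = 1050. Balances: payroll=-250, taxes=1050, emergency=750, vacation=1000
Event 3 (deposit 400 to emergency): emergency: 750 + 400 = 1150. Balances: payroll=-250, taxes=1050, emergency=1150, vacation=1000
Event 4 (transfer 50 taxes -> emergency): taxes: 1050 - 50 = 1000, emergency: 1150 + 50 = 1200. Balances: payroll=-250, taxes=1000, emergency=1200, vacation=1000
Event 5 (withdraw 200 from vacation): vacation: 1000 - 200 = 800. Balances: payroll=-250, taxes=1000, emergency=1200, vacation=800
Event 6 (deposit 100 to payroll): payroll: -250 + 100 = -150. Balances: payroll=-150, taxes=1000, emergency=1200, vacation=800
Event 7 (deposit 350 to vacation): vacation: 800 + 350 = 1150. Balances: payroll=-150, taxes=1000, emergency=1200, vacation=1150

Final balance of taxes: 1000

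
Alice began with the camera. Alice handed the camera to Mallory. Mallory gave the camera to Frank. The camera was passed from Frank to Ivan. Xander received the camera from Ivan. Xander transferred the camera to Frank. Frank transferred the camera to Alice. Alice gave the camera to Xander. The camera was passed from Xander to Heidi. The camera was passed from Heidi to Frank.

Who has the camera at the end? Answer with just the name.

Answer: Frank

Derivation:
Tracking the camera through each event:
Start: Alice has the camera.
After event 1: Mallory has the camera.
After event 2: Frank has the camera.
After event 3: Ivan has the camera.
After event 4: Xander has the camera.
After event 5: Frank has the camera.
After event 6: Alice has the camera.
After event 7: Xander has the camera.
After event 8: Heidi has the camera.
After event 9: Frank has the camera.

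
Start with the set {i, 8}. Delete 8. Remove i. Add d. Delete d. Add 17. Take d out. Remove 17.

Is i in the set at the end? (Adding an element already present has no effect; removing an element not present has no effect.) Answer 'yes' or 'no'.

Answer: no

Derivation:
Tracking the set through each operation:
Start: {8, i}
Event 1 (remove 8): removed. Set: {i}
Event 2 (remove i): removed. Set: {}
Event 3 (add d): added. Set: {d}
Event 4 (remove d): removed. Set: {}
Event 5 (add 17): added. Set: {17}
Event 6 (remove d): not present, no change. Set: {17}
Event 7 (remove 17): removed. Set: {}

Final set: {} (size 0)
i is NOT in the final set.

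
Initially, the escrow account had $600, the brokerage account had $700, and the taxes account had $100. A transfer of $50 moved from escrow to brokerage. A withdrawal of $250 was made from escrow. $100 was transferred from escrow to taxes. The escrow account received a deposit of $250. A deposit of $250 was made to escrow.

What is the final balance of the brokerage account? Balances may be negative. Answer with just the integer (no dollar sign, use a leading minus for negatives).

Answer: 750

Derivation:
Tracking account balances step by step:
Start: escrow=600, brokerage=700, taxes=100
Event 1 (transfer 50 escrow -> brokerage): escrow: 600 - 50 = 550, brokerage: 700 + 50 = 750. Balances: escrow=550, brokerage=750, taxes=100
Event 2 (withdraw 250 from escrow): escrow: 550 - 250 = 300. Balances: escrow=300, brokerage=750, taxes=100
Event 3 (transfer 100 escrow -> taxes): escrow: 300 - 100 = 200, taxes: 100 + 100 = 200. Balances: escrow=200, brokerage=750, taxes=200
Event 4 (deposit 250 to escrow): escrow: 200 + 250 = 450. Balances: escrow=450, brokerage=750, taxes=200
Event 5 (deposit 250 to escrow): escrow: 450 + 250 = 700. Balances: escrow=700, brokerage=750, taxes=200

Final balance of brokerage: 750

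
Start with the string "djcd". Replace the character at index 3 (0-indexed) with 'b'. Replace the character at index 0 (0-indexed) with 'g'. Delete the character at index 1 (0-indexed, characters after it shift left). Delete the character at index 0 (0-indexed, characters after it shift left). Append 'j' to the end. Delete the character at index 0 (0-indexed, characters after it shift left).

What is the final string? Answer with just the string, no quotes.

Answer: bj

Derivation:
Applying each edit step by step:
Start: "djcd"
Op 1 (replace idx 3: 'd' -> 'b'): "djcd" -> "djcb"
Op 2 (replace idx 0: 'd' -> 'g'): "djcb" -> "gjcb"
Op 3 (delete idx 1 = 'j'): "gjcb" -> "gcb"
Op 4 (delete idx 0 = 'g'): "gcb" -> "cb"
Op 5 (append 'j'): "cb" -> "cbj"
Op 6 (delete idx 0 = 'c'): "cbj" -> "bj"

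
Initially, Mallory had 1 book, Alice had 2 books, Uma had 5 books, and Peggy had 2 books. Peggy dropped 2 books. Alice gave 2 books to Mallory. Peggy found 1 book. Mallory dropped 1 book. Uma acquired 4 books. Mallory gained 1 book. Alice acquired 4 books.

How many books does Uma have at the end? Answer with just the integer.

Answer: 9

Derivation:
Tracking counts step by step:
Start: Mallory=1, Alice=2, Uma=5, Peggy=2
Event 1 (Peggy -2): Peggy: 2 -> 0. State: Mallory=1, Alice=2, Uma=5, Peggy=0
Event 2 (Alice -> Mallory, 2): Alice: 2 -> 0, Mallory: 1 -> 3. State: Mallory=3, Alice=0, Uma=5, Peggy=0
Event 3 (Peggy +1): Peggy: 0 -> 1. State: Mallory=3, Alice=0, Uma=5, Peggy=1
Event 4 (Mallory -1): Mallory: 3 -> 2. State: Mallory=2, Alice=0, Uma=5, Peggy=1
Event 5 (Uma +4): Uma: 5 -> 9. State: Mallory=2, Alice=0, Uma=9, Peggy=1
Event 6 (Mallory +1): Mallory: 2 -> 3. State: Mallory=3, Alice=0, Uma=9, Peggy=1
Event 7 (Alice +4): Alice: 0 -> 4. State: Mallory=3, Alice=4, Uma=9, Peggy=1

Uma's final count: 9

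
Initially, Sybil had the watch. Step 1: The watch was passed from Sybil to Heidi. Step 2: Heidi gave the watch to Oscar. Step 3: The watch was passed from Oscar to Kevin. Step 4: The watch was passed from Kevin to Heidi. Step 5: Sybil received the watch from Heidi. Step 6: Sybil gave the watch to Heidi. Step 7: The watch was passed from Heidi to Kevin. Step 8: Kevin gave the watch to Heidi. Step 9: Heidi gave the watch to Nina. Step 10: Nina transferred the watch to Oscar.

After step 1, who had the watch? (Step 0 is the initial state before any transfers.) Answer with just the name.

Answer: Heidi

Derivation:
Tracking the watch holder through step 1:
After step 0 (start): Sybil
After step 1: Heidi

At step 1, the holder is Heidi.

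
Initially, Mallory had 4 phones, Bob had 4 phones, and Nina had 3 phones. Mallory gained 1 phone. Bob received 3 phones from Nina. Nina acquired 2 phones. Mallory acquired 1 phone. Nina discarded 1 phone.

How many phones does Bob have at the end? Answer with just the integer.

Answer: 7

Derivation:
Tracking counts step by step:
Start: Mallory=4, Bob=4, Nina=3
Event 1 (Mallory +1): Mallory: 4 -> 5. State: Mallory=5, Bob=4, Nina=3
Event 2 (Nina -> Bob, 3): Nina: 3 -> 0, Bob: 4 -> 7. State: Mallory=5, Bob=7, Nina=0
Event 3 (Nina +2): Nina: 0 -> 2. State: Mallory=5, Bob=7, Nina=2
Event 4 (Mallory +1): Mallory: 5 -> 6. State: Mallory=6, Bob=7, Nina=2
Event 5 (Nina -1): Nina: 2 -> 1. State: Mallory=6, Bob=7, Nina=1

Bob's final count: 7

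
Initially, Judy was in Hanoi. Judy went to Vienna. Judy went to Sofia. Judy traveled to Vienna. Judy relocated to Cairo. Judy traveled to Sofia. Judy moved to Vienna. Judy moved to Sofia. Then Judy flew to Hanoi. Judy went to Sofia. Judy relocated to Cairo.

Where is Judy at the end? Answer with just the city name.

Answer: Cairo

Derivation:
Tracking Judy's location:
Start: Judy is in Hanoi.
After move 1: Hanoi -> Vienna. Judy is in Vienna.
After move 2: Vienna -> Sofia. Judy is in Sofia.
After move 3: Sofia -> Vienna. Judy is in Vienna.
After move 4: Vienna -> Cairo. Judy is in Cairo.
After move 5: Cairo -> Sofia. Judy is in Sofia.
After move 6: Sofia -> Vienna. Judy is in Vienna.
After move 7: Vienna -> Sofia. Judy is in Sofia.
After move 8: Sofia -> Hanoi. Judy is in Hanoi.
After move 9: Hanoi -> Sofia. Judy is in Sofia.
After move 10: Sofia -> Cairo. Judy is in Cairo.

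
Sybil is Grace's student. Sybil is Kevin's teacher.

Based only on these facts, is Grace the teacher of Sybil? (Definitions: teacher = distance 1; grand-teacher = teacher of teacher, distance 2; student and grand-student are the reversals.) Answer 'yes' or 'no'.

Reconstructing the teacher chain from the given facts:
  Grace -> Sybil -> Kevin
(each arrow means 'teacher of the next')
Positions in the chain (0 = top):
  position of Grace: 0
  position of Sybil: 1
  position of Kevin: 2

Grace is at position 0, Sybil is at position 1; signed distance (j - i) = 1.
'teacher' requires j - i = 1. Actual distance is 1, so the relation HOLDS.

Answer: yes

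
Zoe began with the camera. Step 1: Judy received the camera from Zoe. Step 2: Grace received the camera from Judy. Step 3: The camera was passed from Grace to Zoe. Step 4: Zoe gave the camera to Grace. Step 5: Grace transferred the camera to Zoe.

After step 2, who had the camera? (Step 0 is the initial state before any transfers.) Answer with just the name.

Answer: Grace

Derivation:
Tracking the camera holder through step 2:
After step 0 (start): Zoe
After step 1: Judy
After step 2: Grace

At step 2, the holder is Grace.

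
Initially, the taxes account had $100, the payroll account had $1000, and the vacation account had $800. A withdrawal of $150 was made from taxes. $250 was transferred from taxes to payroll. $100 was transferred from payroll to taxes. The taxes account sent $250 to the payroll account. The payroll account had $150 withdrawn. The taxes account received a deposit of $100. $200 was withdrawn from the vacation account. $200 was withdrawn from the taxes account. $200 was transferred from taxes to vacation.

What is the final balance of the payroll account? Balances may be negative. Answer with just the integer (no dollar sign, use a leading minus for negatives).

Tracking account balances step by step:
Start: taxes=100, payroll=1000, vacation=800
Event 1 (withdraw 150 from taxes): taxes: 100 - 150 = -50. Balances: taxes=-50, payroll=1000, vacation=800
Event 2 (transfer 250 taxes -> payroll): taxes: -50 - 250 = -300, payroll: 1000 + 250 = 1250. Balances: taxes=-300, payroll=1250, vacation=800
Event 3 (transfer 100 payroll -> taxes): payroll: 1250 - 100 = 1150, taxes: -300 + 100 = -200. Balances: taxes=-200, payroll=1150, vacation=800
Event 4 (transfer 250 taxes -> payroll): taxes: -200 - 250 = -450, payroll: 1150 + 250 = 1400. Balances: taxes=-450, payroll=1400, vacation=800
Event 5 (withdraw 150 from payroll): payroll: 1400 - 150 = 1250. Balances: taxes=-450, payroll=1250, vacation=800
Event 6 (deposit 100 to taxes): taxes: -450 + 100 = -350. Balances: taxes=-350, payroll=1250, vacation=800
Event 7 (withdraw 200 from vacation): vacation: 800 - 200 = 600. Balances: taxes=-350, payroll=1250, vacation=600
Event 8 (withdraw 200 from taxes): taxes: -350 - 200 = -550. Balances: taxes=-550, payroll=1250, vacation=600
Event 9 (transfer 200 taxes -> vacation): taxes: -550 - 200 = -750, vacation: 600 + 200 = 800. Balances: taxes=-750, payroll=1250, vacation=800

Final balance of payroll: 1250

Answer: 1250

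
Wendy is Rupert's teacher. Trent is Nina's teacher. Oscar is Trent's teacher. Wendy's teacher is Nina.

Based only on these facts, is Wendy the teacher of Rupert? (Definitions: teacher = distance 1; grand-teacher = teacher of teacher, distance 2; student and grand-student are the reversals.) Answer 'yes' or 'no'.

Answer: yes

Derivation:
Reconstructing the teacher chain from the given facts:
  Oscar -> Trent -> Nina -> Wendy -> Rupert
(each arrow means 'teacher of the next')
Positions in the chain (0 = top):
  position of Oscar: 0
  position of Trent: 1
  position of Nina: 2
  position of Wendy: 3
  position of Rupert: 4

Wendy is at position 3, Rupert is at position 4; signed distance (j - i) = 1.
'teacher' requires j - i = 1. Actual distance is 1, so the relation HOLDS.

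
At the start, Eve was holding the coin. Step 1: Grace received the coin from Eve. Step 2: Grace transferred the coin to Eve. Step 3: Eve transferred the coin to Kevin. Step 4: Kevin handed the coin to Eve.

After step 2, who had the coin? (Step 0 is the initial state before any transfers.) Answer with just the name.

Tracking the coin holder through step 2:
After step 0 (start): Eve
After step 1: Grace
After step 2: Eve

At step 2, the holder is Eve.

Answer: Eve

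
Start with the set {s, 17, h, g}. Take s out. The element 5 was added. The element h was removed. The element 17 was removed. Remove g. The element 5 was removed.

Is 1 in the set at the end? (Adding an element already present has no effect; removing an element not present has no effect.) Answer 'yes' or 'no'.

Tracking the set through each operation:
Start: {17, g, h, s}
Event 1 (remove s): removed. Set: {17, g, h}
Event 2 (add 5): added. Set: {17, 5, g, h}
Event 3 (remove h): removed. Set: {17, 5, g}
Event 4 (remove 17): removed. Set: {5, g}
Event 5 (remove g): removed. Set: {5}
Event 6 (remove 5): removed. Set: {}

Final set: {} (size 0)
1 is NOT in the final set.

Answer: no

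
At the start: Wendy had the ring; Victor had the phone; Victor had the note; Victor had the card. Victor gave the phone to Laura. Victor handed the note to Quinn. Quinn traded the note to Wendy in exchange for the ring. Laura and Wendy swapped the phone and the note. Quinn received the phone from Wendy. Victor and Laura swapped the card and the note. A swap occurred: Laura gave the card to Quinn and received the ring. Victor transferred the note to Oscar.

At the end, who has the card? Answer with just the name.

Tracking all object holders:
Start: ring:Wendy, phone:Victor, note:Victor, card:Victor
Event 1 (give phone: Victor -> Laura). State: ring:Wendy, phone:Laura, note:Victor, card:Victor
Event 2 (give note: Victor -> Quinn). State: ring:Wendy, phone:Laura, note:Quinn, card:Victor
Event 3 (swap note<->ring: now note:Wendy, ring:Quinn). State: ring:Quinn, phone:Laura, note:Wendy, card:Victor
Event 4 (swap phone<->note: now phone:Wendy, note:Laura). State: ring:Quinn, phone:Wendy, note:Laura, card:Victor
Event 5 (give phone: Wendy -> Quinn). State: ring:Quinn, phone:Quinn, note:Laura, card:Victor
Event 6 (swap card<->note: now card:Laura, note:Victor). State: ring:Quinn, phone:Quinn, note:Victor, card:Laura
Event 7 (swap card<->ring: now card:Quinn, ring:Laura). State: ring:Laura, phone:Quinn, note:Victor, card:Quinn
Event 8 (give note: Victor -> Oscar). State: ring:Laura, phone:Quinn, note:Oscar, card:Quinn

Final state: ring:Laura, phone:Quinn, note:Oscar, card:Quinn
The card is held by Quinn.

Answer: Quinn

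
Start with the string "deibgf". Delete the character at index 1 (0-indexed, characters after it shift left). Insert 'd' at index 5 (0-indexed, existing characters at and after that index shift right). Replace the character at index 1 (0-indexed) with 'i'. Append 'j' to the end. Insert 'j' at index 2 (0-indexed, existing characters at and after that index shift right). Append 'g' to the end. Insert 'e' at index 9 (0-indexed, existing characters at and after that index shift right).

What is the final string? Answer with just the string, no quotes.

Answer: dijbgfdjge

Derivation:
Applying each edit step by step:
Start: "deibgf"
Op 1 (delete idx 1 = 'e'): "deibgf" -> "dibgf"
Op 2 (insert 'd' at idx 5): "dibgf" -> "dibgfd"
Op 3 (replace idx 1: 'i' -> 'i'): "dibgfd" -> "dibgfd"
Op 4 (append 'j'): "dibgfd" -> "dibgfdj"
Op 5 (insert 'j' at idx 2): "dibgfdj" -> "dijbgfdj"
Op 6 (append 'g'): "dijbgfdj" -> "dijbgfdjg"
Op 7 (insert 'e' at idx 9): "dijbgfdjg" -> "dijbgfdjge"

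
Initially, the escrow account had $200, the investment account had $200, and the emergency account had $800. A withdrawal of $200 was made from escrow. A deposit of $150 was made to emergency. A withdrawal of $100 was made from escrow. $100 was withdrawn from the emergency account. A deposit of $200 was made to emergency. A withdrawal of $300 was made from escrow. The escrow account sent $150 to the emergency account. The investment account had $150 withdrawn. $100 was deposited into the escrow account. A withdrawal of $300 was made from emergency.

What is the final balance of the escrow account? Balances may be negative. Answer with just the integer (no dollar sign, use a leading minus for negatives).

Answer: -450

Derivation:
Tracking account balances step by step:
Start: escrow=200, investment=200, emergency=800
Event 1 (withdraw 200 from escrow): escrow: 200 - 200 = 0. Balances: escrow=0, investment=200, emergency=800
Event 2 (deposit 150 to emergency): emergency: 800 + 150 = 950. Balances: escrow=0, investment=200, emergency=950
Event 3 (withdraw 100 from escrow): escrow: 0 - 100 = -100. Balances: escrow=-100, investment=200, emergency=950
Event 4 (withdraw 100 from emergency): emergency: 950 - 100 = 850. Balances: escrow=-100, investment=200, emergency=850
Event 5 (deposit 200 to emergency): emergency: 850 + 200 = 1050. Balances: escrow=-100, investment=200, emergency=1050
Event 6 (withdraw 300 from escrow): escrow: -100 - 300 = -400. Balances: escrow=-400, investment=200, emergency=1050
Event 7 (transfer 150 escrow -> emergency): escrow: -400 - 150 = -550, emergency: 1050 + 150 = 1200. Balances: escrow=-550, investment=200, emergency=1200
Event 8 (withdraw 150 from investment): investment: 200 - 150 = 50. Balances: escrow=-550, investment=50, emergency=1200
Event 9 (deposit 100 to escrow): escrow: -550 + 100 = -450. Balances: escrow=-450, investment=50, emergency=1200
Event 10 (withdraw 300 from emergency): emergency: 1200 - 300 = 900. Balances: escrow=-450, investment=50, emergency=900

Final balance of escrow: -450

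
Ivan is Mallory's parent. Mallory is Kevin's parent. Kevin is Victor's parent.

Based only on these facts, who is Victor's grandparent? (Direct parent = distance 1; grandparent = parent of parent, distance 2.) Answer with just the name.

Reconstructing the parent chain from the given facts:
  Ivan -> Mallory -> Kevin -> Victor
(each arrow means 'parent of the next')
Positions in the chain (0 = top):
  position of Ivan: 0
  position of Mallory: 1
  position of Kevin: 2
  position of Victor: 3

Victor is at position 3; the grandparent is 2 steps up the chain, i.e. position 1: Mallory.

Answer: Mallory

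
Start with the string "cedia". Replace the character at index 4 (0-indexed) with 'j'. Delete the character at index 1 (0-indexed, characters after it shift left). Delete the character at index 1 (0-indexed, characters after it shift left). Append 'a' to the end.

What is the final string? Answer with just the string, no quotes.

Answer: cija

Derivation:
Applying each edit step by step:
Start: "cedia"
Op 1 (replace idx 4: 'a' -> 'j'): "cedia" -> "cedij"
Op 2 (delete idx 1 = 'e'): "cedij" -> "cdij"
Op 3 (delete idx 1 = 'd'): "cdij" -> "cij"
Op 4 (append 'a'): "cij" -> "cija"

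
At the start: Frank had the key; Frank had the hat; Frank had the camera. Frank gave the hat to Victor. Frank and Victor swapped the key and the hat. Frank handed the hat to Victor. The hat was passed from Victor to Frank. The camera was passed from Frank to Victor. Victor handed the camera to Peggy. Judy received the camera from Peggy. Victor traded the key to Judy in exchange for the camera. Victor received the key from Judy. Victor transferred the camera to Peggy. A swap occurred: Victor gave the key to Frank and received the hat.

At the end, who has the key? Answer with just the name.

Answer: Frank

Derivation:
Tracking all object holders:
Start: key:Frank, hat:Frank, camera:Frank
Event 1 (give hat: Frank -> Victor). State: key:Frank, hat:Victor, camera:Frank
Event 2 (swap key<->hat: now key:Victor, hat:Frank). State: key:Victor, hat:Frank, camera:Frank
Event 3 (give hat: Frank -> Victor). State: key:Victor, hat:Victor, camera:Frank
Event 4 (give hat: Victor -> Frank). State: key:Victor, hat:Frank, camera:Frank
Event 5 (give camera: Frank -> Victor). State: key:Victor, hat:Frank, camera:Victor
Event 6 (give camera: Victor -> Peggy). State: key:Victor, hat:Frank, camera:Peggy
Event 7 (give camera: Peggy -> Judy). State: key:Victor, hat:Frank, camera:Judy
Event 8 (swap key<->camera: now key:Judy, camera:Victor). State: key:Judy, hat:Frank, camera:Victor
Event 9 (give key: Judy -> Victor). State: key:Victor, hat:Frank, camera:Victor
Event 10 (give camera: Victor -> Peggy). State: key:Victor, hat:Frank, camera:Peggy
Event 11 (swap key<->hat: now key:Frank, hat:Victor). State: key:Frank, hat:Victor, camera:Peggy

Final state: key:Frank, hat:Victor, camera:Peggy
The key is held by Frank.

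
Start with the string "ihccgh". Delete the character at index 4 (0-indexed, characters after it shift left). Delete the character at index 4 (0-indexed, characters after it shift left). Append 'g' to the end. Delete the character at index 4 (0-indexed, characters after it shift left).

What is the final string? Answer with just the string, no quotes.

Answer: ihcc

Derivation:
Applying each edit step by step:
Start: "ihccgh"
Op 1 (delete idx 4 = 'g'): "ihccgh" -> "ihcch"
Op 2 (delete idx 4 = 'h'): "ihcch" -> "ihcc"
Op 3 (append 'g'): "ihcc" -> "ihccg"
Op 4 (delete idx 4 = 'g'): "ihccg" -> "ihcc"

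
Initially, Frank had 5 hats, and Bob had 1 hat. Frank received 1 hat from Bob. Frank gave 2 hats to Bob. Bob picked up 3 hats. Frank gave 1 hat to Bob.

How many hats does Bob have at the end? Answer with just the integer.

Tracking counts step by step:
Start: Frank=5, Bob=1
Event 1 (Bob -> Frank, 1): Bob: 1 -> 0, Frank: 5 -> 6. State: Frank=6, Bob=0
Event 2 (Frank -> Bob, 2): Frank: 6 -> 4, Bob: 0 -> 2. State: Frank=4, Bob=2
Event 3 (Bob +3): Bob: 2 -> 5. State: Frank=4, Bob=5
Event 4 (Frank -> Bob, 1): Frank: 4 -> 3, Bob: 5 -> 6. State: Frank=3, Bob=6

Bob's final count: 6

Answer: 6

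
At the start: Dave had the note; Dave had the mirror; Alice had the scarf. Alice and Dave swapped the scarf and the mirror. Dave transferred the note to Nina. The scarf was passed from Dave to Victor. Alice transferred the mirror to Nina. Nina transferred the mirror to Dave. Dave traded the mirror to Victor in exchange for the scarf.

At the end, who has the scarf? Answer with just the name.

Tracking all object holders:
Start: note:Dave, mirror:Dave, scarf:Alice
Event 1 (swap scarf<->mirror: now scarf:Dave, mirror:Alice). State: note:Dave, mirror:Alice, scarf:Dave
Event 2 (give note: Dave -> Nina). State: note:Nina, mirror:Alice, scarf:Dave
Event 3 (give scarf: Dave -> Victor). State: note:Nina, mirror:Alice, scarf:Victor
Event 4 (give mirror: Alice -> Nina). State: note:Nina, mirror:Nina, scarf:Victor
Event 5 (give mirror: Nina -> Dave). State: note:Nina, mirror:Dave, scarf:Victor
Event 6 (swap mirror<->scarf: now mirror:Victor, scarf:Dave). State: note:Nina, mirror:Victor, scarf:Dave

Final state: note:Nina, mirror:Victor, scarf:Dave
The scarf is held by Dave.

Answer: Dave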